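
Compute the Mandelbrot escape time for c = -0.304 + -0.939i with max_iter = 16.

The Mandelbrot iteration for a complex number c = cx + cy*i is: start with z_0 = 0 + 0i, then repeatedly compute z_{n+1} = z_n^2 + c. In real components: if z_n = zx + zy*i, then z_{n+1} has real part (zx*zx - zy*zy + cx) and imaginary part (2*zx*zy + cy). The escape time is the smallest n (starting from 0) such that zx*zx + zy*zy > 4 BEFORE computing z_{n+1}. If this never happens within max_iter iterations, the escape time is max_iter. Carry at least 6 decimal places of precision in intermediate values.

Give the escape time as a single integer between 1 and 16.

Answer: 5

Derivation:
z_0 = 0 + 0i, c = -0.3040 + -0.9390i
Iter 1: z = -0.3040 + -0.9390i, |z|^2 = 0.9741
Iter 2: z = -1.0933 + -0.3681i, |z|^2 = 1.3308
Iter 3: z = 0.7558 + -0.1341i, |z|^2 = 0.5893
Iter 4: z = 0.2493 + -1.1418i, |z|^2 = 1.3658
Iter 5: z = -1.5455 + -1.5082i, |z|^2 = 4.6633
Escaped at iteration 5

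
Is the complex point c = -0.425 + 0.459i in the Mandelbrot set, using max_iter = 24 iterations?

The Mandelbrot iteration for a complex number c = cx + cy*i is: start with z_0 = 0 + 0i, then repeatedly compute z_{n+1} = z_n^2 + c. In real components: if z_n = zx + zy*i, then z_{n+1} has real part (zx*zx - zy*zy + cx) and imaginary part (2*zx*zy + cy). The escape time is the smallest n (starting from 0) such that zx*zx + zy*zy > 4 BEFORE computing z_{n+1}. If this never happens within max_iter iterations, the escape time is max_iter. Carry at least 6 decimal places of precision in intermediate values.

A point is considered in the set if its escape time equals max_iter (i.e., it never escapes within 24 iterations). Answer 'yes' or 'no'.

z_0 = 0 + 0i, c = -0.4250 + 0.4590i
Iter 1: z = -0.4250 + 0.4590i, |z|^2 = 0.3913
Iter 2: z = -0.4551 + 0.0689i, |z|^2 = 0.2118
Iter 3: z = -0.2227 + 0.3963i, |z|^2 = 0.2067
Iter 4: z = -0.5325 + 0.2825i, |z|^2 = 0.3634
Iter 5: z = -0.2212 + 0.1581i, |z|^2 = 0.0740
Iter 6: z = -0.4011 + 0.3890i, |z|^2 = 0.3122
Iter 7: z = -0.4155 + 0.1470i, |z|^2 = 0.1942
Iter 8: z = -0.2740 + 0.3369i, |z|^2 = 0.1885
Iter 9: z = -0.4634 + 0.2744i, |z|^2 = 0.2901
Iter 10: z = -0.2855 + 0.2047i, |z|^2 = 0.1234
Iter 11: z = -0.3854 + 0.3421i, |z|^2 = 0.2656
Iter 12: z = -0.3936 + 0.1953i, |z|^2 = 0.1930
Iter 13: z = -0.3083 + 0.3053i, |z|^2 = 0.1882
Iter 14: z = -0.4232 + 0.2708i, |z|^2 = 0.2524
Iter 15: z = -0.3193 + 0.2298i, |z|^2 = 0.1547
Iter 16: z = -0.3759 + 0.3123i, |z|^2 = 0.2388
Iter 17: z = -0.3812 + 0.2243i, |z|^2 = 0.1956
Iter 18: z = -0.3300 + 0.2880i, |z|^2 = 0.1918
Iter 19: z = -0.3991 + 0.2689i, |z|^2 = 0.2316
Iter 20: z = -0.3381 + 0.2444i, |z|^2 = 0.1740
Iter 21: z = -0.3704 + 0.2938i, |z|^2 = 0.2235
Iter 22: z = -0.3741 + 0.2413i, |z|^2 = 0.1982
Iter 23: z = -0.3433 + 0.2784i, |z|^2 = 0.1954
Did not escape in 24 iterations → in set

Answer: yes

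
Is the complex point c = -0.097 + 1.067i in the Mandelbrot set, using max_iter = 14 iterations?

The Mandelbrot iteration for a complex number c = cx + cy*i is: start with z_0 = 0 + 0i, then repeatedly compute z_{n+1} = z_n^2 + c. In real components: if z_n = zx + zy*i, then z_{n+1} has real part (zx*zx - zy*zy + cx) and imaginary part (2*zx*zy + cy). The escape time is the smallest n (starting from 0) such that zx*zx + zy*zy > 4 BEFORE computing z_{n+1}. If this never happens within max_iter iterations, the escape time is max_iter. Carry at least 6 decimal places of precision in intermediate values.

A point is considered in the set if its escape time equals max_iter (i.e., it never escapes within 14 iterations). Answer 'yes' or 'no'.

z_0 = 0 + 0i, c = -0.0970 + 1.0670i
Iter 1: z = -0.0970 + 1.0670i, |z|^2 = 1.1479
Iter 2: z = -1.2261 + 0.8600i, |z|^2 = 2.2429
Iter 3: z = 0.6667 + -1.0419i, |z|^2 = 1.5299
Iter 4: z = -0.7380 + -0.3222i, |z|^2 = 0.6485
Iter 5: z = 0.3439 + 1.5425i, |z|^2 = 2.4976
Iter 6: z = -2.3581 + 2.1280i, |z|^2 = 10.0888
Escaped at iteration 6

Answer: no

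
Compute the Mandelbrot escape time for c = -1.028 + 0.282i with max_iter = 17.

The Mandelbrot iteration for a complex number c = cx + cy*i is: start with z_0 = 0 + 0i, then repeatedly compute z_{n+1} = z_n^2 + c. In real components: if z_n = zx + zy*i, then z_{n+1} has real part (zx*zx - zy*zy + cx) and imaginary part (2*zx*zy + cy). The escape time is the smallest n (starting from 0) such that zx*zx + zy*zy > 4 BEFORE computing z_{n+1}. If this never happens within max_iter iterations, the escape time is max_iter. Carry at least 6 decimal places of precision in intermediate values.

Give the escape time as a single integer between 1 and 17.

z_0 = 0 + 0i, c = -1.0280 + 0.2820i
Iter 1: z = -1.0280 + 0.2820i, |z|^2 = 1.1363
Iter 2: z = -0.0507 + -0.2978i, |z|^2 = 0.0913
Iter 3: z = -1.1141 + 0.3122i, |z|^2 = 1.3387
Iter 4: z = 0.1157 + -0.4137i, |z|^2 = 0.1845
Iter 5: z = -1.1857 + 0.1862i, |z|^2 = 1.4407
Iter 6: z = 0.3433 + -0.1596i, |z|^2 = 0.1433
Iter 7: z = -0.9356 + 0.1724i, |z|^2 = 0.9051
Iter 8: z = -0.1823 + -0.0406i, |z|^2 = 0.0349
Iter 9: z = -0.9964 + 0.2968i, |z|^2 = 1.0809
Iter 10: z = -0.1233 + -0.3095i, |z|^2 = 0.1110
Iter 11: z = -1.1086 + 0.3583i, |z|^2 = 1.3573
Iter 12: z = 0.0726 + -0.5124i, |z|^2 = 0.2678
Iter 13: z = -1.2853 + 0.2076i, |z|^2 = 1.6950
Iter 14: z = 0.5808 + -0.2517i, |z|^2 = 0.4007
Iter 15: z = -0.7540 + -0.0104i, |z|^2 = 0.5687
Iter 16: z = -0.4595 + 0.2977i, |z|^2 = 0.2998

Answer: 17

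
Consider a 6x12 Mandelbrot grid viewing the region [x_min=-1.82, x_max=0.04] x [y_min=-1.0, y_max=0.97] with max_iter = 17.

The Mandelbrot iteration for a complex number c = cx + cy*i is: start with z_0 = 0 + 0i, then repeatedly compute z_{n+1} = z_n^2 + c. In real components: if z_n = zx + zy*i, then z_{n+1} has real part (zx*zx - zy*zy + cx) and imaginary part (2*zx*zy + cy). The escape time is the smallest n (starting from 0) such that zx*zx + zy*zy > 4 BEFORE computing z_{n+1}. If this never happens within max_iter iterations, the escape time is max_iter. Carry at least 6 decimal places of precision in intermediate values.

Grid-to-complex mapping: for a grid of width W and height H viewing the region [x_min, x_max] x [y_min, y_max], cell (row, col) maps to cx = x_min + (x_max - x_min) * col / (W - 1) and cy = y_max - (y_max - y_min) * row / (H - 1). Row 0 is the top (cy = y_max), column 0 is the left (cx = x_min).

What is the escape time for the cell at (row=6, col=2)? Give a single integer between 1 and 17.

z_0 = 0 + 0i, c = -1.0760 + -0.1045i
Iter 1: z = -1.0760 + -0.1045i, |z|^2 = 1.1687
Iter 2: z = 0.0708 + 0.1204i, |z|^2 = 0.0195
Iter 3: z = -1.0855 + -0.0875i, |z|^2 = 1.1859
Iter 4: z = 0.0946 + 0.0854i, |z|^2 = 0.0162
Iter 5: z = -1.0743 + -0.0884i, |z|^2 = 1.1620
Iter 6: z = 0.0704 + 0.0854i, |z|^2 = 0.0122
Iter 7: z = -1.0783 + -0.0925i, |z|^2 = 1.1714
Iter 8: z = 0.0782 + 0.0950i, |z|^2 = 0.0151
Iter 9: z = -1.0789 + -0.0897i, |z|^2 = 1.1721
Iter 10: z = 0.0800 + 0.0890i, |z|^2 = 0.0143
Iter 11: z = -1.0775 + -0.0903i, |z|^2 = 1.1692
Iter 12: z = 0.0769 + 0.0901i, |z|^2 = 0.0140
Iter 13: z = -1.0782 + -0.0907i, |z|^2 = 1.1707
Iter 14: z = 0.0783 + 0.0910i, |z|^2 = 0.0144
Iter 15: z = -1.0782 + -0.0903i, |z|^2 = 1.1706
Iter 16: z = 0.0783 + 0.0901i, |z|^2 = 0.0143

Answer: 17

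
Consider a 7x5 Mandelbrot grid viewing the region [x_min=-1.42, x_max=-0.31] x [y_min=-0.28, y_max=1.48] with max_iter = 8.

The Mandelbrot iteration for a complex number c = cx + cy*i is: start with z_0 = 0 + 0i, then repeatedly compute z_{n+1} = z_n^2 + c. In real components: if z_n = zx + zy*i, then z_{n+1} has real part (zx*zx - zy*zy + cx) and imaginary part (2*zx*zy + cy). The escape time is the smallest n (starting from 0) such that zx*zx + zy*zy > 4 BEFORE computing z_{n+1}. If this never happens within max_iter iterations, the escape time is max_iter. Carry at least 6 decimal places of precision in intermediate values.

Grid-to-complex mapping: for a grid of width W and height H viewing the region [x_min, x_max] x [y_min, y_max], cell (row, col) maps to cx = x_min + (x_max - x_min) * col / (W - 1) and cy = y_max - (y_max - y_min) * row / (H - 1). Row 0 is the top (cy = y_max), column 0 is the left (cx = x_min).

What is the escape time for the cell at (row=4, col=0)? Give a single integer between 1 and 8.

Answer: 5

Derivation:
z_0 = 0 + 0i, c = -1.4200 + -0.2800i
Iter 1: z = -1.4200 + -0.2800i, |z|^2 = 2.0948
Iter 2: z = 0.5180 + 0.5152i, |z|^2 = 0.5338
Iter 3: z = -1.4171 + 0.2537i, |z|^2 = 2.0726
Iter 4: z = 0.5238 + -0.9992i, |z|^2 = 1.2727
Iter 5: z = -2.1440 + -1.3267i, |z|^2 = 6.3569
Escaped at iteration 5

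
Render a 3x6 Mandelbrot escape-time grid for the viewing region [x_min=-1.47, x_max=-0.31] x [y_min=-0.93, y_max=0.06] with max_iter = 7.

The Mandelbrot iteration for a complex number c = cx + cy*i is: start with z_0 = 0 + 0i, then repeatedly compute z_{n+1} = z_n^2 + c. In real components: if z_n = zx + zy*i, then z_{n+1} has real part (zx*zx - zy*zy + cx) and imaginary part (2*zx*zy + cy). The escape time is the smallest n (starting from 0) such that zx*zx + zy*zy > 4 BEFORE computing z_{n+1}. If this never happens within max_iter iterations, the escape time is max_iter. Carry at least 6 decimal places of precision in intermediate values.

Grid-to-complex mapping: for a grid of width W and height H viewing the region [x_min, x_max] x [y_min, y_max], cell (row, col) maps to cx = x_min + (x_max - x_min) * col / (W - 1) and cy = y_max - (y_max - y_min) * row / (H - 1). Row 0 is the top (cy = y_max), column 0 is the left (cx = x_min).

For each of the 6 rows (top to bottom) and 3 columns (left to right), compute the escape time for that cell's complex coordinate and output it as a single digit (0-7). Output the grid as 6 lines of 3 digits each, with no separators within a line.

(row=0, col=0): c = -1.4700 + 0.0600i → escape time 7
(row=0, col=1): c = -0.8900 + 0.0600i → escape time 7
(row=0, col=2): c = -0.3100 + 0.0600i → escape time 7
(row=1, col=0): c = -1.4700 + -0.1380i → escape time 7
(row=1, col=1): c = -0.8900 + -0.1380i → escape time 7
(row=1, col=2): c = -0.3100 + -0.1380i → escape time 7
(row=2, col=0): c = -1.4700 + -0.3360i → escape time 5
(row=2, col=1): c = -0.8900 + -0.3360i → escape time 7
(row=2, col=2): c = -0.3100 + -0.3360i → escape time 7
(row=3, col=0): c = -1.4700 + -0.5340i → escape time 3
(row=3, col=1): c = -0.8900 + -0.5340i → escape time 5
(row=3, col=2): c = -0.3100 + -0.5340i → escape time 7
(row=4, col=0): c = -1.4700 + -0.7320i → escape time 3
(row=4, col=1): c = -0.8900 + -0.7320i → escape time 4
(row=4, col=2): c = -0.3100 + -0.7320i → escape time 7
(row=5, col=0): c = -1.4700 + -0.9300i → escape time 3
(row=5, col=1): c = -0.8900 + -0.9300i → escape time 3
(row=5, col=2): c = -0.3100 + -0.9300i → escape time 5

Answer: 777
777
577
357
347
335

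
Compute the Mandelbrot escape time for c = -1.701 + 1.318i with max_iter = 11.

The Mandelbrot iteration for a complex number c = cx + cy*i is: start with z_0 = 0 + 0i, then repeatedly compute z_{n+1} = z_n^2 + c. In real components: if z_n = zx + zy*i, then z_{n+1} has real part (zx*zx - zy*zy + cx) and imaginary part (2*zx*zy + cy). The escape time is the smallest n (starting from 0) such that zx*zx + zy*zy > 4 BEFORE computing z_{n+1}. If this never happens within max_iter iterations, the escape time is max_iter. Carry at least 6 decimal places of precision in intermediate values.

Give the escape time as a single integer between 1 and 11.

z_0 = 0 + 0i, c = -1.7010 + 1.3180i
Iter 1: z = -1.7010 + 1.3180i, |z|^2 = 4.6305
Escaped at iteration 1

Answer: 1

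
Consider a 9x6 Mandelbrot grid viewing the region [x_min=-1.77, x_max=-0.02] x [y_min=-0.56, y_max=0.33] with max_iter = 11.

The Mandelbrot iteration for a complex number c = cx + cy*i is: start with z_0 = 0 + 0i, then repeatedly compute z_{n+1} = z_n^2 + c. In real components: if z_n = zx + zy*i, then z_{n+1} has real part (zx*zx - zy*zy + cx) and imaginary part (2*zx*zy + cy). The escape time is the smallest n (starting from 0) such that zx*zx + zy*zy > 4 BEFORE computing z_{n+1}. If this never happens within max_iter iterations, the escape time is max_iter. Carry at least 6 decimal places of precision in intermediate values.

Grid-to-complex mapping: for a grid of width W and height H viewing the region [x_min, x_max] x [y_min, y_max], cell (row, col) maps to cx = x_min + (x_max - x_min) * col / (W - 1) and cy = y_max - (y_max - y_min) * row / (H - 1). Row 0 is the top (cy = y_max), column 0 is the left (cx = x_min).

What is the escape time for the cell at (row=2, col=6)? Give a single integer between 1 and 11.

Answer: 11

Derivation:
z_0 = 0 + 0i, c = -0.4575 + -0.0260i
Iter 1: z = -0.4575 + -0.0260i, |z|^2 = 0.2100
Iter 2: z = -0.2489 + -0.0022i, |z|^2 = 0.0619
Iter 3: z = -0.3956 + -0.0249i, |z|^2 = 0.1571
Iter 4: z = -0.3016 + -0.0063i, |z|^2 = 0.0910
Iter 5: z = -0.3665 + -0.0222i, |z|^2 = 0.1349
Iter 6: z = -0.3236 + -0.0097i, |z|^2 = 0.1048
Iter 7: z = -0.3529 + -0.0197i, |z|^2 = 0.1249
Iter 8: z = -0.3334 + -0.0121i, |z|^2 = 0.1113
Iter 9: z = -0.3465 + -0.0179i, |z|^2 = 0.1204
Iter 10: z = -0.3378 + -0.0136i, |z|^2 = 0.1143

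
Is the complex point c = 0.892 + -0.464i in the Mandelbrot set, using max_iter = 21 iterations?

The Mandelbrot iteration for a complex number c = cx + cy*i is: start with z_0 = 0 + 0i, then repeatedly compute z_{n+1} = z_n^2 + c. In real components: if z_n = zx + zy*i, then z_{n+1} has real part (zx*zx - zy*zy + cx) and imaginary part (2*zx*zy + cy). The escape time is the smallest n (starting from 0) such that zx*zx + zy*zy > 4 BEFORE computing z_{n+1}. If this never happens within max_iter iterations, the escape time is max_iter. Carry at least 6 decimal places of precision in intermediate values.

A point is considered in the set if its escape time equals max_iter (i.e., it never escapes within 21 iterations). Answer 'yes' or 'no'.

Answer: no

Derivation:
z_0 = 0 + 0i, c = 0.8920 + -0.4640i
Iter 1: z = 0.8920 + -0.4640i, |z|^2 = 1.0110
Iter 2: z = 1.4724 + -1.2918i, |z|^2 = 3.8366
Iter 3: z = 1.3912 + -4.2679i, |z|^2 = 20.1507
Escaped at iteration 3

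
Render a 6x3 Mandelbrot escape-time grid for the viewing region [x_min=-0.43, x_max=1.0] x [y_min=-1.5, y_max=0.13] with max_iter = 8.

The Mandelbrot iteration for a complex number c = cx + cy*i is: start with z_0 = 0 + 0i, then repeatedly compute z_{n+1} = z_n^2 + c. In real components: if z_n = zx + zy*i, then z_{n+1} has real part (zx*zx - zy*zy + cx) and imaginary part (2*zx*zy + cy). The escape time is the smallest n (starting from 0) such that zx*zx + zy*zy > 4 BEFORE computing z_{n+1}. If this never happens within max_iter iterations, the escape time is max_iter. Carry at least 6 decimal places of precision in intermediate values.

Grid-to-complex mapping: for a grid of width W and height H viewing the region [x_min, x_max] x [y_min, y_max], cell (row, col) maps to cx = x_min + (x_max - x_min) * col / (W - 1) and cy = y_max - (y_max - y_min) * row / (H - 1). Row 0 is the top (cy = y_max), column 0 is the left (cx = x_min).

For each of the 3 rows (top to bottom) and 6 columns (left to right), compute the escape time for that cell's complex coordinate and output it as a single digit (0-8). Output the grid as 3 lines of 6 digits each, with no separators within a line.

(row=0, col=0): c = -0.4300 + 0.1300i → escape time 8
(row=0, col=1): c = -0.1440 + 0.1300i → escape time 8
(row=0, col=2): c = 0.1420 + 0.1300i → escape time 8
(row=0, col=3): c = 0.4280 + 0.1300i → escape time 7
(row=0, col=4): c = 0.7140 + 0.1300i → escape time 3
(row=0, col=5): c = 1.0000 + 0.1300i → escape time 2
(row=1, col=0): c = -0.4300 + -0.6850i → escape time 8
(row=1, col=1): c = -0.1440 + -0.6850i → escape time 8
(row=1, col=2): c = 0.1420 + -0.6850i → escape time 8
(row=1, col=3): c = 0.4280 + -0.6850i → escape time 5
(row=1, col=4): c = 0.7140 + -0.6850i → escape time 3
(row=1, col=5): c = 1.0000 + -0.6850i → escape time 2
(row=2, col=0): c = -0.4300 + -1.5000i → escape time 2
(row=2, col=1): c = -0.1440 + -1.5000i → escape time 2
(row=2, col=2): c = 0.1420 + -1.5000i → escape time 2
(row=2, col=3): c = 0.4280 + -1.5000i → escape time 2
(row=2, col=4): c = 0.7140 + -1.5000i → escape time 2
(row=2, col=5): c = 1.0000 + -1.5000i → escape time 2

Answer: 888732
888532
222222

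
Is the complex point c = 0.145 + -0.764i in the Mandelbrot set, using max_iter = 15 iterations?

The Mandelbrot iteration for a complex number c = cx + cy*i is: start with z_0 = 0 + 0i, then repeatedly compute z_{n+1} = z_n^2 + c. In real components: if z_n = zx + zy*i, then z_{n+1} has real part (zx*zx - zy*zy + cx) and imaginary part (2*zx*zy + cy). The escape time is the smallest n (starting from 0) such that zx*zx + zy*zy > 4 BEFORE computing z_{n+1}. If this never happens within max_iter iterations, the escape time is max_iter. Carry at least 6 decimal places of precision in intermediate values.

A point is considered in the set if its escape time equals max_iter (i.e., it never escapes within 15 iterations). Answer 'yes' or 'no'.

z_0 = 0 + 0i, c = 0.1450 + -0.7640i
Iter 1: z = 0.1450 + -0.7640i, |z|^2 = 0.6047
Iter 2: z = -0.4177 + -0.9856i, |z|^2 = 1.1458
Iter 3: z = -0.6519 + 0.0593i, |z|^2 = 0.4285
Iter 4: z = 0.5664 + -0.8413i, |z|^2 = 1.0286
Iter 5: z = -0.2419 + -1.7171i, |z|^2 = 3.0068
Iter 6: z = -2.7448 + 0.0668i, |z|^2 = 7.5383
Escaped at iteration 6

Answer: no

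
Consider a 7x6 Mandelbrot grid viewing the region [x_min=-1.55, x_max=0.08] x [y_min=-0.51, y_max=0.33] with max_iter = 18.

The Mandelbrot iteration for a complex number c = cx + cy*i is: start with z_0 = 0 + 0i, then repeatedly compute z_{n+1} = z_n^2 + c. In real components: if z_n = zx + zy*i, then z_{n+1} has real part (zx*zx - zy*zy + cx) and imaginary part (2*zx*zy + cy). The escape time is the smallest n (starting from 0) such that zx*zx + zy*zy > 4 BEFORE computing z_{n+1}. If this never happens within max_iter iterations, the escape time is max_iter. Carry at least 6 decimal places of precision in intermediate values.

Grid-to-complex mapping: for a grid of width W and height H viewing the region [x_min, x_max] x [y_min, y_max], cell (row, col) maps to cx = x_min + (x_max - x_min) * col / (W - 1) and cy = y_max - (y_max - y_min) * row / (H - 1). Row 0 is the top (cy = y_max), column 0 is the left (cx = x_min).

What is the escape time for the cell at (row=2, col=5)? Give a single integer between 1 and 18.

z_0 = 0 + 0i, c = -0.1917 + -0.0060i
Iter 1: z = -0.1917 + -0.0060i, |z|^2 = 0.0368
Iter 2: z = -0.1550 + -0.0037i, |z|^2 = 0.0240
Iter 3: z = -0.1677 + -0.0049i, |z|^2 = 0.0281
Iter 4: z = -0.1636 + -0.0044i, |z|^2 = 0.0268
Iter 5: z = -0.1649 + -0.0046i, |z|^2 = 0.0272
Iter 6: z = -0.1645 + -0.0045i, |z|^2 = 0.0271
Iter 7: z = -0.1646 + -0.0045i, |z|^2 = 0.0271
Iter 8: z = -0.1646 + -0.0045i, |z|^2 = 0.0271
Iter 9: z = -0.1646 + -0.0045i, |z|^2 = 0.0271
Iter 10: z = -0.1646 + -0.0045i, |z|^2 = 0.0271
Iter 11: z = -0.1646 + -0.0045i, |z|^2 = 0.0271
Iter 12: z = -0.1646 + -0.0045i, |z|^2 = 0.0271
Iter 13: z = -0.1646 + -0.0045i, |z|^2 = 0.0271
Iter 14: z = -0.1646 + -0.0045i, |z|^2 = 0.0271
Iter 15: z = -0.1646 + -0.0045i, |z|^2 = 0.0271
Iter 16: z = -0.1646 + -0.0045i, |z|^2 = 0.0271
Iter 17: z = -0.1646 + -0.0045i, |z|^2 = 0.0271

Answer: 18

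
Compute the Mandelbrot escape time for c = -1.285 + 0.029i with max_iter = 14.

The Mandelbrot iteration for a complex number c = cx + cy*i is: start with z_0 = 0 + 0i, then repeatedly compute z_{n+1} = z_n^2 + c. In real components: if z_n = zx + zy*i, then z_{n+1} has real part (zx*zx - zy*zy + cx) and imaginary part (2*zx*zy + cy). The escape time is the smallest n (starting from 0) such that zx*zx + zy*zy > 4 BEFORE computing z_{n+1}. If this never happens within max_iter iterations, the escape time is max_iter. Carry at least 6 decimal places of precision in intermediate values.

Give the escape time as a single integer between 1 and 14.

z_0 = 0 + 0i, c = -1.2850 + 0.0290i
Iter 1: z = -1.2850 + 0.0290i, |z|^2 = 1.6521
Iter 2: z = 0.3654 + -0.0455i, |z|^2 = 0.1356
Iter 3: z = -1.1536 + -0.0043i, |z|^2 = 1.3307
Iter 4: z = 0.0457 + 0.0389i, |z|^2 = 0.0036
Iter 5: z = -1.2844 + 0.0326i, |z|^2 = 1.6508
Iter 6: z = 0.3637 + -0.0546i, |z|^2 = 0.1352
Iter 7: z = -1.1557 + -0.0107i, |z|^2 = 1.3358
Iter 8: z = 0.0506 + 0.0538i, |z|^2 = 0.0055
Iter 9: z = -1.2853 + 0.0344i, |z|^2 = 1.6533
Iter 10: z = 0.3659 + -0.0595i, |z|^2 = 0.1374
Iter 11: z = -1.1547 + -0.0146i, |z|^2 = 1.3335
Iter 12: z = 0.0480 + 0.0626i, |z|^2 = 0.0062
Iter 13: z = -1.2866 + 0.0350i, |z|^2 = 1.6566

Answer: 14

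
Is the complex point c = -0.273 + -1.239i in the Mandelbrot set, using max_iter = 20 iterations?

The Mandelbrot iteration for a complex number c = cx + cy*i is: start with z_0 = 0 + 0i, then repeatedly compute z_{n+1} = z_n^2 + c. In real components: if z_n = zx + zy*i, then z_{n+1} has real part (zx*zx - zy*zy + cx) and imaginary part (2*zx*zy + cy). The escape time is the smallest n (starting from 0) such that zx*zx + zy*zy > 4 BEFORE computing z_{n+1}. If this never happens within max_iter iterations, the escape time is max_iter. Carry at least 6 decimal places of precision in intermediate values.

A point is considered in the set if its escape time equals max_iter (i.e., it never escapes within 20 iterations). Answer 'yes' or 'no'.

z_0 = 0 + 0i, c = -0.2730 + -1.2390i
Iter 1: z = -0.2730 + -1.2390i, |z|^2 = 1.6097
Iter 2: z = -1.7336 + -0.5625i, |z|^2 = 3.3218
Iter 3: z = 2.4159 + 0.7113i, |z|^2 = 6.3427
Escaped at iteration 3

Answer: no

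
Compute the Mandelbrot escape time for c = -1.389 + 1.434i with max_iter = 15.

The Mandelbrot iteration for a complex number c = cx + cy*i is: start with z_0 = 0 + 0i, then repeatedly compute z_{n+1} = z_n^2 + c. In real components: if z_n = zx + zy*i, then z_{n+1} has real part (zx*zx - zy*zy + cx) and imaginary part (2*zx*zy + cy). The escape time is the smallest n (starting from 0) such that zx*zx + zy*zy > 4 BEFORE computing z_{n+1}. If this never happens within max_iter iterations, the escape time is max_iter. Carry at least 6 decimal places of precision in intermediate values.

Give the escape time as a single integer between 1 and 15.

Answer: 2

Derivation:
z_0 = 0 + 0i, c = -1.3890 + 1.4340i
Iter 1: z = -1.3890 + 1.4340i, |z|^2 = 3.9857
Iter 2: z = -1.5160 + -2.5497i, |z|^2 = 8.7991
Escaped at iteration 2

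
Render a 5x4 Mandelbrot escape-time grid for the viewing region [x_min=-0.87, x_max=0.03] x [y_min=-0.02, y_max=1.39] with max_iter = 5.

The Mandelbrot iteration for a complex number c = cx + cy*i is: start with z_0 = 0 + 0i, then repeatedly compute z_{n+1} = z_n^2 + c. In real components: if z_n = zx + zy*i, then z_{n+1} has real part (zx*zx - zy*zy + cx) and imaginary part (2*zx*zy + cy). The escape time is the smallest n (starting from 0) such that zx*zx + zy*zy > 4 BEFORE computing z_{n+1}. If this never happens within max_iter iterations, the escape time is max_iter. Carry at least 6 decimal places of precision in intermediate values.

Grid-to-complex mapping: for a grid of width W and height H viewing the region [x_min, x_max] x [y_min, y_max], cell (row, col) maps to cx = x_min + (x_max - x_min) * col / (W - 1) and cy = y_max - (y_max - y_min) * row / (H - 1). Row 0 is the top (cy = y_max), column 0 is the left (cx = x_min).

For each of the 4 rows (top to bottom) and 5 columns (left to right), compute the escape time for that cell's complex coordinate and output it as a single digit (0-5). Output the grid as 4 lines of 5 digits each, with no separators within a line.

Answer: 22222
34555
55555
55555

Derivation:
(row=0, col=0): c = -0.8700 + 1.3900i → escape time 2
(row=0, col=1): c = -0.6450 + 1.3900i → escape time 2
(row=0, col=2): c = -0.4200 + 1.3900i → escape time 2
(row=0, col=3): c = -0.1950 + 1.3900i → escape time 2
(row=0, col=4): c = 0.0300 + 1.3900i → escape time 2
(row=1, col=0): c = -0.8700 + 0.9200i → escape time 3
(row=1, col=1): c = -0.6450 + 0.9200i → escape time 4
(row=1, col=2): c = -0.4200 + 0.9200i → escape time 5
(row=1, col=3): c = -0.1950 + 0.9200i → escape time 5
(row=1, col=4): c = 0.0300 + 0.9200i → escape time 5
(row=2, col=0): c = -0.8700 + 0.4500i → escape time 5
(row=2, col=1): c = -0.6450 + 0.4500i → escape time 5
(row=2, col=2): c = -0.4200 + 0.4500i → escape time 5
(row=2, col=3): c = -0.1950 + 0.4500i → escape time 5
(row=2, col=4): c = 0.0300 + 0.4500i → escape time 5
(row=3, col=0): c = -0.8700 + -0.0200i → escape time 5
(row=3, col=1): c = -0.6450 + -0.0200i → escape time 5
(row=3, col=2): c = -0.4200 + -0.0200i → escape time 5
(row=3, col=3): c = -0.1950 + -0.0200i → escape time 5
(row=3, col=4): c = 0.0300 + -0.0200i → escape time 5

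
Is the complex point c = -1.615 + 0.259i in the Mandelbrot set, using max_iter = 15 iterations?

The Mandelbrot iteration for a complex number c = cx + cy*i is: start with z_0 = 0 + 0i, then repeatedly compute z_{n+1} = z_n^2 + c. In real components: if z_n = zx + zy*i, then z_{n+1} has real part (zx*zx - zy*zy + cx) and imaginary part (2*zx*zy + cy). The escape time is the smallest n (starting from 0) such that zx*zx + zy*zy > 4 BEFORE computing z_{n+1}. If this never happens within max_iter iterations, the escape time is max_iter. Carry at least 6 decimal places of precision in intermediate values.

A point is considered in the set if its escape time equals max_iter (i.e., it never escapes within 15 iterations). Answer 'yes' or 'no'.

z_0 = 0 + 0i, c = -1.6150 + 0.2590i
Iter 1: z = -1.6150 + 0.2590i, |z|^2 = 2.6753
Iter 2: z = 0.9261 + -0.5776i, |z|^2 = 1.1913
Iter 3: z = -1.0908 + -0.8108i, |z|^2 = 1.8474
Iter 4: z = -1.0825 + 2.0280i, |z|^2 = 5.2845
Escaped at iteration 4

Answer: no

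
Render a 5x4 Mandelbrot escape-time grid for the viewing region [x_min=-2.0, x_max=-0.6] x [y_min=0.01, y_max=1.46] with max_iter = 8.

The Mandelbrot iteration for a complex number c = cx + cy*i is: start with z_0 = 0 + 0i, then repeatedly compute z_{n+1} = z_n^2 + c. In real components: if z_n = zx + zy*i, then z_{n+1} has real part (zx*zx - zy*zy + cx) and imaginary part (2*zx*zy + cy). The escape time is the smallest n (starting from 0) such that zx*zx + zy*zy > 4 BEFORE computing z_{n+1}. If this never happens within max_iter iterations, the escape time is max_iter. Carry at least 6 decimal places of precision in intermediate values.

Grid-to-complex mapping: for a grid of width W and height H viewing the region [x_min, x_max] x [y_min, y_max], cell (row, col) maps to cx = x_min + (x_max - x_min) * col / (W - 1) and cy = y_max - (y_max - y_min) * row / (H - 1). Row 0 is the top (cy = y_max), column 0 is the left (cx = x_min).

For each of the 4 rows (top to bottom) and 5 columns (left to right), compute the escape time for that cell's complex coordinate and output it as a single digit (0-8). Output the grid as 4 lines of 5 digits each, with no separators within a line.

(row=0, col=0): c = -2.0000 + 1.4600i → escape time 1
(row=0, col=1): c = -1.6500 + 1.4600i → escape time 1
(row=0, col=2): c = -1.3000 + 1.4600i → escape time 2
(row=0, col=3): c = -0.9500 + 1.4600i → escape time 2
(row=0, col=4): c = -0.6000 + 1.4600i → escape time 2
(row=1, col=0): c = -2.0000 + 0.9767i → escape time 1
(row=1, col=1): c = -1.6500 + 0.9767i → escape time 2
(row=1, col=2): c = -1.3000 + 0.9767i → escape time 3
(row=1, col=3): c = -0.9500 + 0.9767i → escape time 3
(row=1, col=4): c = -0.6000 + 0.9767i → escape time 4
(row=2, col=0): c = -2.0000 + 0.4933i → escape time 1
(row=2, col=1): c = -1.6500 + 0.4933i → escape time 3
(row=2, col=2): c = -1.3000 + 0.4933i → escape time 4
(row=2, col=3): c = -0.9500 + 0.4933i → escape time 5
(row=2, col=4): c = -0.6000 + 0.4933i → escape time 8
(row=3, col=0): c = -2.0000 + 0.0100i → escape time 1
(row=3, col=1): c = -1.6500 + 0.0100i → escape time 8
(row=3, col=2): c = -1.3000 + 0.0100i → escape time 8
(row=3, col=3): c = -0.9500 + 0.0100i → escape time 8
(row=3, col=4): c = -0.6000 + 0.0100i → escape time 8

Answer: 11222
12334
13458
18888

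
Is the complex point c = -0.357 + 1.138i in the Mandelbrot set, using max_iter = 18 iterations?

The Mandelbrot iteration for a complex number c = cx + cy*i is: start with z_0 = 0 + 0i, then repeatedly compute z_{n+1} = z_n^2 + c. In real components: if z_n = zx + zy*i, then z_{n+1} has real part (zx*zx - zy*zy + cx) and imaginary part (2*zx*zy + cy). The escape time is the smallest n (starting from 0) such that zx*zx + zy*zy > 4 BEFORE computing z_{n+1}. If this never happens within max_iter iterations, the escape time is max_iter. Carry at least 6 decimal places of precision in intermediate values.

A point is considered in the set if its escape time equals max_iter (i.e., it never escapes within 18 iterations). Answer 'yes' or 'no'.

z_0 = 0 + 0i, c = -0.3570 + 1.1380i
Iter 1: z = -0.3570 + 1.1380i, |z|^2 = 1.4225
Iter 2: z = -1.5246 + 0.3255i, |z|^2 = 2.4303
Iter 3: z = 1.8615 + 0.1456i, |z|^2 = 3.4862
Iter 4: z = 3.0868 + 1.6800i, |z|^2 = 12.3510
Escaped at iteration 4

Answer: no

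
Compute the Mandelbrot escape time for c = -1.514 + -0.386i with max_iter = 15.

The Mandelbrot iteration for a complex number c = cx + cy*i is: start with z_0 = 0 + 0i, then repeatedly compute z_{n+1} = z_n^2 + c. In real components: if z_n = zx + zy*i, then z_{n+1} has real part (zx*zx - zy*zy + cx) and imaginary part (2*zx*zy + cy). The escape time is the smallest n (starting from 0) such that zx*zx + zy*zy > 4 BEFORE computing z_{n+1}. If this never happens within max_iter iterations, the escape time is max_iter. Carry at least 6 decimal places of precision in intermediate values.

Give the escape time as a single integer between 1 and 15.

z_0 = 0 + 0i, c = -1.5140 + -0.3860i
Iter 1: z = -1.5140 + -0.3860i, |z|^2 = 2.4412
Iter 2: z = 0.6292 + 0.7828i, |z|^2 = 1.0087
Iter 3: z = -1.7309 + 0.5991i, |z|^2 = 3.3549
Iter 4: z = 1.1231 + -2.4599i, |z|^2 = 7.3125
Escaped at iteration 4

Answer: 4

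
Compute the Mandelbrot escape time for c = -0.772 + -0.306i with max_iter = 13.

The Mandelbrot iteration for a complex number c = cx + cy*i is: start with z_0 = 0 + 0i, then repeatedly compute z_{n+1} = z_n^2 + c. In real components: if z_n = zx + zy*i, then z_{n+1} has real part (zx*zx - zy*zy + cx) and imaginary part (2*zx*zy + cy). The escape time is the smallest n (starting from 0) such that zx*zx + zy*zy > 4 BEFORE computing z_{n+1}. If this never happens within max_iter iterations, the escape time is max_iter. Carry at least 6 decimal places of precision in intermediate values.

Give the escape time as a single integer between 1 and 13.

z_0 = 0 + 0i, c = -0.7720 + -0.3060i
Iter 1: z = -0.7720 + -0.3060i, |z|^2 = 0.6896
Iter 2: z = -0.2697 + 0.1665i, |z|^2 = 0.1004
Iter 3: z = -0.7270 + -0.3958i, |z|^2 = 0.6852
Iter 4: z = -0.4001 + 0.2695i, |z|^2 = 0.2327
Iter 5: z = -0.6845 + -0.5216i, |z|^2 = 0.7407
Iter 6: z = -0.5755 + 0.4081i, |z|^2 = 0.4978
Iter 7: z = -0.6073 + -0.7758i, |z|^2 = 0.9707
Iter 8: z = -1.0050 + 0.6363i, |z|^2 = 1.4148
Iter 9: z = -0.1669 + -1.5849i, |z|^2 = 2.5398
Iter 10: z = -3.2561 + 0.2231i, |z|^2 = 10.6520
Escaped at iteration 10

Answer: 10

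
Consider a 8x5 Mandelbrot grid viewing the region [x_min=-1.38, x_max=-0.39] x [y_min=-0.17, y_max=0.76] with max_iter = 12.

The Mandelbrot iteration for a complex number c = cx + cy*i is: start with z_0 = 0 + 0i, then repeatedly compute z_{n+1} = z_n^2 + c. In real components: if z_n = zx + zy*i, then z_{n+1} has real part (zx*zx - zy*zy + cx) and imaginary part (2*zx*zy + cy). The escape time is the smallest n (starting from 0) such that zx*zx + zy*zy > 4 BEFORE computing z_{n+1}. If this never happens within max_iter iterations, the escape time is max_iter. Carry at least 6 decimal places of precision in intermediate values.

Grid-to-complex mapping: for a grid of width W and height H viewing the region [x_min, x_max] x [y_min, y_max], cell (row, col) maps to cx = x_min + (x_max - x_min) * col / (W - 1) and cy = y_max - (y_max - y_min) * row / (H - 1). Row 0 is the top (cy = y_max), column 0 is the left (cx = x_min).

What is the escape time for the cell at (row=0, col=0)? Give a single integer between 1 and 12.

Answer: 3

Derivation:
z_0 = 0 + 0i, c = -1.3800 + 0.7600i
Iter 1: z = -1.3800 + 0.7600i, |z|^2 = 2.4820
Iter 2: z = -0.0532 + -1.3376i, |z|^2 = 1.7920
Iter 3: z = -3.1663 + 0.9023i, |z|^2 = 10.8399
Escaped at iteration 3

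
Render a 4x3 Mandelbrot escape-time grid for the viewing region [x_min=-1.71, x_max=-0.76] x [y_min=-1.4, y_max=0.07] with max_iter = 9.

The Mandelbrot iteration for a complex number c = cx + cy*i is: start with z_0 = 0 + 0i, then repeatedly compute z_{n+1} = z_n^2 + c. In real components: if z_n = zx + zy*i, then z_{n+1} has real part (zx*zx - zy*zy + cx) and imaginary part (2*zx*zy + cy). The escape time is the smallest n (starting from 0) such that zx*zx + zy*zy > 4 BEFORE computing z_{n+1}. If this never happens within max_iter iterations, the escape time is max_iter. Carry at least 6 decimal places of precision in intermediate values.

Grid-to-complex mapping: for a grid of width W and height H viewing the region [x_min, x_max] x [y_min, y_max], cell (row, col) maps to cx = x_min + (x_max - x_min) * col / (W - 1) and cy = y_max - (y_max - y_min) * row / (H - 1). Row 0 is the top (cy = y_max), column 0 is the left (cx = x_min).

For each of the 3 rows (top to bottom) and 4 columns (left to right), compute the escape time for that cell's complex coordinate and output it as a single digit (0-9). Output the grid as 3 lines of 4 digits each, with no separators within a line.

(row=0, col=0): c = -1.7100 + 0.0700i → escape time 6
(row=0, col=1): c = -1.3933 + 0.0700i → escape time 9
(row=0, col=2): c = -1.0767 + 0.0700i → escape time 9
(row=0, col=3): c = -0.7600 + 0.0700i → escape time 9
(row=1, col=0): c = -1.7100 + -0.6650i → escape time 3
(row=1, col=1): c = -1.3933 + -0.6650i → escape time 3
(row=1, col=2): c = -1.0767 + -0.6650i → escape time 4
(row=1, col=3): c = -0.7600 + -0.6650i → escape time 5
(row=2, col=0): c = -1.7100 + -1.4000i → escape time 1
(row=2, col=1): c = -1.3933 + -1.4000i → escape time 2
(row=2, col=2): c = -1.0767 + -1.4000i → escape time 2
(row=2, col=3): c = -0.7600 + -1.4000i → escape time 2

Answer: 6999
3345
1222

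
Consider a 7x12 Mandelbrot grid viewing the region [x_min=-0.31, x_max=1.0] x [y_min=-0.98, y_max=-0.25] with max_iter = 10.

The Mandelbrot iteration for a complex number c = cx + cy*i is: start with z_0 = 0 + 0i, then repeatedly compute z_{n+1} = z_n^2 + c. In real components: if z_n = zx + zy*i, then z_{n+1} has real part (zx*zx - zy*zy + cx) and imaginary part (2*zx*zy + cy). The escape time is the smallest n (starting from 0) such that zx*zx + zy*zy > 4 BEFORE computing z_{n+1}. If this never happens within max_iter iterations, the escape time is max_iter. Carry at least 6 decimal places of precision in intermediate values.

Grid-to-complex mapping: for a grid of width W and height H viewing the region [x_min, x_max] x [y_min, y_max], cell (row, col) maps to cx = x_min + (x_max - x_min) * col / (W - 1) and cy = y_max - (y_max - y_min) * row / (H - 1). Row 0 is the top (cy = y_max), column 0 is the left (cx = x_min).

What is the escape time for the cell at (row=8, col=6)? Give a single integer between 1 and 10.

z_0 = 0 + 0i, c = 1.0000 + -0.7809i
Iter 1: z = 1.0000 + -0.7809i, |z|^2 = 1.6098
Iter 2: z = 1.3902 + -2.3427i, |z|^2 = 7.4210
Escaped at iteration 2

Answer: 2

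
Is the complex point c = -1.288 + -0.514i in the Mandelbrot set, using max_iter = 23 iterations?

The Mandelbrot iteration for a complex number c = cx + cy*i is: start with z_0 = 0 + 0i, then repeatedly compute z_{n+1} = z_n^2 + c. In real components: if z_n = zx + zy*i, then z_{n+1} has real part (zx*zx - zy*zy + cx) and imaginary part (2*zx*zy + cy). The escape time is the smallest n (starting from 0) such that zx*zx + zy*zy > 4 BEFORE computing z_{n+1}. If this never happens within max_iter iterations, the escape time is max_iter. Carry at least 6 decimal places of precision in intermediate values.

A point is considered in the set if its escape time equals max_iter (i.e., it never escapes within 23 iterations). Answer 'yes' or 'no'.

Answer: no

Derivation:
z_0 = 0 + 0i, c = -1.2880 + -0.5140i
Iter 1: z = -1.2880 + -0.5140i, |z|^2 = 1.9231
Iter 2: z = 0.1067 + 0.8101i, |z|^2 = 0.6676
Iter 3: z = -1.9328 + -0.3411i, |z|^2 = 3.8521
Iter 4: z = 2.3314 + 0.8044i, |z|^2 = 6.0826
Escaped at iteration 4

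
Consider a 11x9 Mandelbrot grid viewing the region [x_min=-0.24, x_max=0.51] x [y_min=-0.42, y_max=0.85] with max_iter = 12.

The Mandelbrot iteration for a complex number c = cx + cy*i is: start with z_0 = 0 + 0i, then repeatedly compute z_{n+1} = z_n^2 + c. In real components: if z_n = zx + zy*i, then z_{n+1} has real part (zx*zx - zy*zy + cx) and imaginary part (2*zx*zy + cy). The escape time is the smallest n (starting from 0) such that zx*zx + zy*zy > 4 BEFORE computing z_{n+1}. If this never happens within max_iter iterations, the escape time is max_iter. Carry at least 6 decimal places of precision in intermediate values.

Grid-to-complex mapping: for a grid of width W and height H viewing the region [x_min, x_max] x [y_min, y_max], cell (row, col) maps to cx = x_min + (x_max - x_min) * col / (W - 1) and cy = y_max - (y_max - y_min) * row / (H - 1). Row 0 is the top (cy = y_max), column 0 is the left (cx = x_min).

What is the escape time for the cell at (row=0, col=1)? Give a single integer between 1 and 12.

Answer: 12

Derivation:
z_0 = 0 + 0i, c = -0.1650 + 0.8500i
Iter 1: z = -0.1650 + 0.8500i, |z|^2 = 0.7497
Iter 2: z = -0.8603 + 0.5695i, |z|^2 = 1.0644
Iter 3: z = 0.2507 + -0.1299i, |z|^2 = 0.0797
Iter 4: z = -0.1190 + 0.7849i, |z|^2 = 0.6302
Iter 5: z = -0.7669 + 0.6632i, |z|^2 = 1.0280
Iter 6: z = -0.0168 + -0.1672i, |z|^2 = 0.0282
Iter 7: z = -0.1927 + 0.8556i, |z|^2 = 0.7692
Iter 8: z = -0.8599 + 0.5203i, |z|^2 = 1.0102
Iter 9: z = 0.3038 + -0.0448i, |z|^2 = 0.0943
Iter 10: z = -0.0747 + 0.8228i, |z|^2 = 0.6825
Iter 11: z = -0.8364 + 0.7270i, |z|^2 = 1.2281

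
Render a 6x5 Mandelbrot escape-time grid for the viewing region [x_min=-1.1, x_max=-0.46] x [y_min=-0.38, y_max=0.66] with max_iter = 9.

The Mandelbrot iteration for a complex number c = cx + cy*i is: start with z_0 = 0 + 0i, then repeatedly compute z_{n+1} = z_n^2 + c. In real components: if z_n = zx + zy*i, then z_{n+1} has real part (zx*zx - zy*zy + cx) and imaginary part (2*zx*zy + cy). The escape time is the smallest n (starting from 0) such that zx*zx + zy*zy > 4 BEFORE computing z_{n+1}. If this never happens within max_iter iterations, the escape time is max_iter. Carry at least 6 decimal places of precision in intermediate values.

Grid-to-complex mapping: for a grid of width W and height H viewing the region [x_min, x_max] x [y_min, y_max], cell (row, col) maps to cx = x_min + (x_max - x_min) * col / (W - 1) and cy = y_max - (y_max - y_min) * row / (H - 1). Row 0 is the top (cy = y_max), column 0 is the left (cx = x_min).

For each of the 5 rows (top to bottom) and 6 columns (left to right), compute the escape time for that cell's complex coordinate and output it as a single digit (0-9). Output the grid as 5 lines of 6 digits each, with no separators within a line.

(row=0, col=0): c = -1.1000 + 0.6600i → escape time 3
(row=0, col=1): c = -0.9720 + 0.6600i → escape time 4
(row=0, col=2): c = -0.8440 + 0.6600i → escape time 5
(row=0, col=3): c = -0.7160 + 0.6600i → escape time 5
(row=0, col=4): c = -0.5880 + 0.6600i → escape time 9
(row=0, col=5): c = -0.4600 + 0.6600i → escape time 9
(row=1, col=0): c = -1.1000 + 0.4000i → escape time 7
(row=1, col=1): c = -0.9720 + 0.4000i → escape time 7
(row=1, col=2): c = -0.8440 + 0.4000i → escape time 7
(row=1, col=3): c = -0.7160 + 0.4000i → escape time 9
(row=1, col=4): c = -0.5880 + 0.4000i → escape time 9
(row=1, col=5): c = -0.4600 + 0.4000i → escape time 9
(row=2, col=0): c = -1.1000 + 0.1400i → escape time 9
(row=2, col=1): c = -0.9720 + 0.1400i → escape time 9
(row=2, col=2): c = -0.8440 + 0.1400i → escape time 9
(row=2, col=3): c = -0.7160 + 0.1400i → escape time 9
(row=2, col=4): c = -0.5880 + 0.1400i → escape time 9
(row=2, col=5): c = -0.4600 + 0.1400i → escape time 9
(row=3, col=0): c = -1.1000 + -0.1200i → escape time 9
(row=3, col=1): c = -0.9720 + -0.1200i → escape time 9
(row=3, col=2): c = -0.8440 + -0.1200i → escape time 9
(row=3, col=3): c = -0.7160 + -0.1200i → escape time 9
(row=3, col=4): c = -0.5880 + -0.1200i → escape time 9
(row=3, col=5): c = -0.4600 + -0.1200i → escape time 9
(row=4, col=0): c = -1.1000 + -0.3800i → escape time 7
(row=4, col=1): c = -0.9720 + -0.3800i → escape time 8
(row=4, col=2): c = -0.8440 + -0.3800i → escape time 7
(row=4, col=3): c = -0.7160 + -0.3800i → escape time 9
(row=4, col=4): c = -0.5880 + -0.3800i → escape time 9
(row=4, col=5): c = -0.4600 + -0.3800i → escape time 9

Answer: 345599
777999
999999
999999
787999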